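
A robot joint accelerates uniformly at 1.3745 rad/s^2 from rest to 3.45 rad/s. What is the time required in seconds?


t = delta_omega / alpha = 3.45 / 1.3745 = 2.5100

2.5100 s


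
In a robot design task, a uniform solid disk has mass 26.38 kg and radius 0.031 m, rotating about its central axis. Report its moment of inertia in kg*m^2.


I = (1/2)*m*R^2 = 0.5*26.38*0.031^2 = 0.0127

0.0127 kg*m^2


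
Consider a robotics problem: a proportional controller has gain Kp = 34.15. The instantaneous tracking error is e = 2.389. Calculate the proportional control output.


u_P = Kp * e = 34.15 * 2.389 = 81.5843

81.5843


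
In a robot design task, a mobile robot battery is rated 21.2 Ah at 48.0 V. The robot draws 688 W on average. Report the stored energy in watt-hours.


E = capacity * V = 21.2*48.0 = 1017.6000

1017.6000 Wh


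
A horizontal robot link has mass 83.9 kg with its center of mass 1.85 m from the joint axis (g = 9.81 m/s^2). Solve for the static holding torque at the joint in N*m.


tau = m*g*L = 83.9 * 9.81 * 1.85 = 1522.6592

1522.6592 N*m


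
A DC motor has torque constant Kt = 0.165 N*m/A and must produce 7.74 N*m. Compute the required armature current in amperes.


I = tau / Kt = 7.74/0.165 = 46.9091

46.9091 A


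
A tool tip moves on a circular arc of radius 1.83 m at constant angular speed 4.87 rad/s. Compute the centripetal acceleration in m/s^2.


a_c = omega^2 * r = 4.87^2 * 1.83 = 43.4019

43.4019 m/s^2


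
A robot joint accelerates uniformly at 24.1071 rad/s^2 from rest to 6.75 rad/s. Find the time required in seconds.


t = delta_omega / alpha = 6.75 / 24.1071 = 0.2800

0.2800 s


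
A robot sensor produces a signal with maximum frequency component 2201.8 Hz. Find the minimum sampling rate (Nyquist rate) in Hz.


f_s,min = 2*f_max = 2*2201.8 = 4403.6000

4403.6000 Hz


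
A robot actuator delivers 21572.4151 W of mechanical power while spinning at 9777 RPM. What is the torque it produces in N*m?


omega = 9777 * 2*pi/60 = 1023.845046 rad/s
tau = P / omega = 21572.4151 / 1023.845046 = 21.0700

21.0700 N*m


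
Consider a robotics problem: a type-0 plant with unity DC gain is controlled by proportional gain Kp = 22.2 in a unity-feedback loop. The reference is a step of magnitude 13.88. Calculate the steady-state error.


e_ss = R/(1 + Kp) = 13.88/(1 + 22.2) = 13.88/23.2000 = 0.5983

0.5983


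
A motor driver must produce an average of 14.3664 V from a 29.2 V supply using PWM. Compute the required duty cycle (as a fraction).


D = V_avg/V_supply = 14.3664/29.2 = 0.4920

0.4920


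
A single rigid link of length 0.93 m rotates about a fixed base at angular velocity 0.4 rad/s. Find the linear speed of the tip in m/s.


v = L*omega = 0.93 * 0.4 = 0.3720

0.3720 m/s


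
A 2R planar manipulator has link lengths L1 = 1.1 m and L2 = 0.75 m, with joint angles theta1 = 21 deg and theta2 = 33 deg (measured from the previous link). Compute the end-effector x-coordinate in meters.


x = L1*cos(th1) + L2*cos(th1+th2) = 1.1*cos(21 deg) + 0.75*cos(54 deg) = 1.4678

1.4678 m


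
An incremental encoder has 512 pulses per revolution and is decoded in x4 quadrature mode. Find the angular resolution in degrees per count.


resolution = 360 / (PPR * 4) = 360 / 2048 = 0.1758

0.1758 degrees


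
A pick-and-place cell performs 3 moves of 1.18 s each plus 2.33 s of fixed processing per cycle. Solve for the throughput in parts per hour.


T_cycle = 3*1.18 + 2.33 = 5.8700 s
rate = 3600/T = 613.2879

613.2879 parts/hour


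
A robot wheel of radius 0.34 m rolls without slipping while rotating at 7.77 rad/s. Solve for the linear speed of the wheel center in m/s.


v = omega * r = 7.77 * 0.34 = 2.6418

2.6418 m/s


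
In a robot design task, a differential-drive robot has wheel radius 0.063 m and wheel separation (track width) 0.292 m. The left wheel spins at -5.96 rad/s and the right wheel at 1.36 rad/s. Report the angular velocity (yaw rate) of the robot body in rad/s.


omega = r*(wR - wL)/L = 0.063*(1.36 - (-5.96))/0.292 = 1.5793

1.5793 rad/s


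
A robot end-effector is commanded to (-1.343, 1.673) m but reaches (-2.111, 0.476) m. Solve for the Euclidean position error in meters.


dx = -2.111 - (-1.343) = -0.7680, dy = 0.476 - (1.673) = -1.1970
err = sqrt(0.589824 + 1.432809) = 1.4222

1.4222 m


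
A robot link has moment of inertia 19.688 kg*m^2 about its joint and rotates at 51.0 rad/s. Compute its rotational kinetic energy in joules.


KE = (1/2)*I*omega^2 = 0.5*19.688*51.0^2 = 25604.2440

25604.2440 J


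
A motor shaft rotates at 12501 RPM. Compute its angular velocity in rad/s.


omega = 12501 * 2*pi/60 = 1309.1017

1309.1017 rad/s


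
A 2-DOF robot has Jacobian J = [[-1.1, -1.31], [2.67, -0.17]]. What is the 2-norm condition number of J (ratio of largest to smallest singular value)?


JJ^T eigenvalues: trace(JJ^T) = 10.0839, det(JJ^T) = det(J)^2 = 13.57701409
s_max^2 = (10.0839 + sqrt(47.37698285))/2 = 8.48349699
s_min^2 = (10.0839 - sqrt(47.37698285))/2 = 1.60040301
kappa = s_max/s_min = sqrt(8.48349699/1.60040301) = 2.3024

2.3024


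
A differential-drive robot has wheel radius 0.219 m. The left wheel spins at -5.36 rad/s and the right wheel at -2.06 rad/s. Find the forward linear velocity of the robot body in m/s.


v = r*(wR + wL)/2 = 0.219*(-2.06 + -5.36)/2 = -0.8125

-0.8125 m/s


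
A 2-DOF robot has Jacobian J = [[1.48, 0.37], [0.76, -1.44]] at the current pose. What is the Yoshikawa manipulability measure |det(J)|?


det(J) = 1.48*-1.44 - (0.37)*(0.76) = -2.4124
|det(J)| = 2.4124

2.4124


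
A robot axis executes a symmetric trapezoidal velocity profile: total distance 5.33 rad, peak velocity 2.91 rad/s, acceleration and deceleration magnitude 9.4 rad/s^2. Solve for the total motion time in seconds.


t_acc = v/a = 2.91/9.4 = 0.309574 s
d_acc = v^2/(2a) = 0.450431 rad (each ramp)
d_cruise = 5.33 - 2*0.450431 = 4.429138 rad
t_cruise = 4.429138/2.91 = 1.522041 s
t_total = 2*0.309574 + 1.522041 = 2.1412

2.1412 s


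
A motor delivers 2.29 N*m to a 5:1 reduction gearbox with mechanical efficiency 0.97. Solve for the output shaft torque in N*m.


tau_out = tau_in * N * eta = 2.29 * 5 * 0.97 = 11.1065

11.1065 N*m


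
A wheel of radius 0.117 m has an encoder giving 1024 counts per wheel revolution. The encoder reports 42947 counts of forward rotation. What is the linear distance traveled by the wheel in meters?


revs = 42947/1024 = 41.940430
d = revs * 2*pi*r = 41.940430 * 2*pi*0.117 = 30.8318

30.8318 m


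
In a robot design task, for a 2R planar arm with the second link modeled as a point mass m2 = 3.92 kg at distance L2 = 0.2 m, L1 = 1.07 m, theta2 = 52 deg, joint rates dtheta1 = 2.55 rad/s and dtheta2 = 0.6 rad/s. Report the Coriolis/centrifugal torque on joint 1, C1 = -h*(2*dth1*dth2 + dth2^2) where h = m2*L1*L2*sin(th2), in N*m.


h = m2*L1*L2*sin(th2) = 3.92*1.07*0.2*sin(52 deg) = 0.661046
C1 = -h*(2*2.55*0.6 + 0.6^2) = -0.661046*3.4200 = -2.2608

-2.2608 N*m


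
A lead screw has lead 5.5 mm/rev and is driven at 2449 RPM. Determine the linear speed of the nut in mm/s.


v = lead * (RPM/60) = 5.5*2449/60 = 224.4917

224.4917 mm/s


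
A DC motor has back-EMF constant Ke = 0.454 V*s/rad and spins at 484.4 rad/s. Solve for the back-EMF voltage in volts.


V_emf = Ke * omega = 0.454*484.4 = 219.9176

219.9176 V


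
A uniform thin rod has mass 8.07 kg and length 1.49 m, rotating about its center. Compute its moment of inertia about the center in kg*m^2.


I = (1/12)*m*L^2 = (1/12)*8.07*1.49^2 = 1.4930

1.4930 kg*m^2


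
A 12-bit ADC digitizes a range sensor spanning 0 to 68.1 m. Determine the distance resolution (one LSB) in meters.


res = range / 2^n = 68.1/2^12 = 68.1/4096 = 0.0166

0.0166 m


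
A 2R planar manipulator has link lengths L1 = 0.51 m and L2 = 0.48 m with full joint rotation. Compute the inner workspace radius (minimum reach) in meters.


r_min = |L1 - L2| = |0.51 - 0.48| = 0.0300

0.0300 m


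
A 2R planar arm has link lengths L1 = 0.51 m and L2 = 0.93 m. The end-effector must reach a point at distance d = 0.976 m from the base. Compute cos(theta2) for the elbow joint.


cos(th2) = (d^2 - L1^2 - L2^2)/(2*L1*L2) = (0.976^2 - 0.51^2 - 0.93^2)/(2*0.51*0.93) = -0.1818

-0.1818


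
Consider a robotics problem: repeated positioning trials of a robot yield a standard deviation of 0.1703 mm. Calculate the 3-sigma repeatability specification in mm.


repeatability = 3*sigma = 3*0.1703 = 0.5109

0.5109 mm


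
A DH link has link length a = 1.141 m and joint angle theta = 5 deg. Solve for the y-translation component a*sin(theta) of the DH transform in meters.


a*sin(theta) = 1.141*sin(5 deg) = 0.0994

0.0994 m


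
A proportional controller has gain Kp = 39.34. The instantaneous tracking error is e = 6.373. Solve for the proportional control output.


u_P = Kp * e = 39.34 * 6.373 = 250.7138

250.7138


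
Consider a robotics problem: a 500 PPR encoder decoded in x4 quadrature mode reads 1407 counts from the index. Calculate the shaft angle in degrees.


angle = counts * 360 / (PPR*4) = 1407 * 360 / 2000 = 253.2600

253.2600 degrees


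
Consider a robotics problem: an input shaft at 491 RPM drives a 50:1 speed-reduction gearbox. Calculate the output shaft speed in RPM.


omega_out = omega_in / N = 491 / 50 = 9.8200

9.8200 RPM


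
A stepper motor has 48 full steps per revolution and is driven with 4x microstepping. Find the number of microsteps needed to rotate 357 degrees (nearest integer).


step_size = 360/(48*4) = 360/192 = 1.875000 deg
n = 357/(360/192) = 357*192/360 = 190.4000 -> 190

190 steps


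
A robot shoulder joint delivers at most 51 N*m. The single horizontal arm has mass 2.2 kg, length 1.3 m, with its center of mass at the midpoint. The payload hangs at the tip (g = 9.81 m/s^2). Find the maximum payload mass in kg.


tau_arm = m_arm*g*(L/2) = 2.2*9.81*1.3/2 = 14.0283 N*m
tau_payload = tau_max - tau_arm = 51 - 14.0283 = 36.9717
m_payload = tau_payload / (g*L) = 36.9717 / (9.81*1.3) = 2.8991

2.8991 kg


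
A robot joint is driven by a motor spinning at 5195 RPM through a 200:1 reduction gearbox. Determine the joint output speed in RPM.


omega_joint = omega_motor / N = 5195 / 200 = 25.9750

25.9750 RPM


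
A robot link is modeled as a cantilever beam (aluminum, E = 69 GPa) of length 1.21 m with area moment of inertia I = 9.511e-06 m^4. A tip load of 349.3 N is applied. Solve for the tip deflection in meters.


delta = F*L^3/(3*E*I) = 349.3*1.21^3/(3*6.900e+10*9.511e-06)
      = 618.8062573/1968777 = 3.1431e-04

3.1431e-04 m


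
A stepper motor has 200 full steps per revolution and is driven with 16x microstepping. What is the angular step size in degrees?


step = 360/(200*16) = 360/3200 = 0.1125

0.1125 degrees


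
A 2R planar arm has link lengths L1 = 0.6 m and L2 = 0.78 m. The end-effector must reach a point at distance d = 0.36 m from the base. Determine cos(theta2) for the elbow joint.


cos(th2) = (d^2 - L1^2 - L2^2)/(2*L1*L2) = (0.36^2 - 0.6^2 - 0.78^2)/(2*0.6*0.78) = -0.8962

-0.8962


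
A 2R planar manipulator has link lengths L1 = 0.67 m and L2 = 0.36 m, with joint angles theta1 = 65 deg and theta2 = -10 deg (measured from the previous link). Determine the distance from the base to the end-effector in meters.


x = L1*cos(th1) + L2*cos(th1+th2) = 0.489642
y = L1*sin(th1) + L2*sin(th1+th2) = 0.902121
d = sqrt(x^2 + y^2) = sqrt(0.239749 + 0.813822) = 1.0264

1.0264 m


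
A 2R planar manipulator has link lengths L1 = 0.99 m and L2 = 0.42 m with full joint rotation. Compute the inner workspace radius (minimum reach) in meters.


r_min = |L1 - L2| = |0.99 - 0.42| = 0.5700

0.5700 m


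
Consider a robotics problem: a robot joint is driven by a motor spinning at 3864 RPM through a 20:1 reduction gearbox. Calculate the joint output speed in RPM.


omega_joint = omega_motor / N = 3864 / 20 = 193.2000

193.2000 RPM


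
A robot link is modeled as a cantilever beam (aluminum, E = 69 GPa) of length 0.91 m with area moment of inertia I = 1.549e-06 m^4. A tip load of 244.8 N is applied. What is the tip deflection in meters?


delta = F*L^3/(3*E*I) = 244.8*0.91^3/(3*6.900e+10*1.549e-06)
      = 184.4741808/320643 = 5.7533e-04

5.7533e-04 m


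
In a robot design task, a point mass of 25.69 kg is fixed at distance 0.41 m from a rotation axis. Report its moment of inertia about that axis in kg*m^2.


I = m*r^2 = 25.69*0.41^2 = 4.3185

4.3185 kg*m^2


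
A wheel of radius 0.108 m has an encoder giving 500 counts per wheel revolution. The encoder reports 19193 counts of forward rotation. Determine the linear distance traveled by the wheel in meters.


revs = 19193/500 = 38.386000
d = revs * 2*pi*r = 38.386000 * 2*pi*0.108 = 26.0481

26.0481 m


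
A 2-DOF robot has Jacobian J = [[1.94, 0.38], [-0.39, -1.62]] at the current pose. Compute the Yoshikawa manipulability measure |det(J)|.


det(J) = 1.94*-1.62 - (0.38)*(-0.39) = -2.9946
|det(J)| = 2.9946

2.9946


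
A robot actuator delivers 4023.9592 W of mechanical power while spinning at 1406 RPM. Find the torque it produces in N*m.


omega = 1406 * 2*pi/60 = 147.235976 rad/s
tau = P / omega = 4023.9592 / 147.235976 = 27.3300

27.3300 N*m


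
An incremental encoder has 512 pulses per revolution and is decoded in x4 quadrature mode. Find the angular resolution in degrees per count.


resolution = 360 / (PPR * 4) = 360 / 2048 = 0.1758

0.1758 degrees


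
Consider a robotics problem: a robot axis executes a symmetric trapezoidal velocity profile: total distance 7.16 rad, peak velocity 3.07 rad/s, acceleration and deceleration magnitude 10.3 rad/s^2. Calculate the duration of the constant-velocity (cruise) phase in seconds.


t_acc = v/a = 0.298058 s, d_acc = v^2/(2a) = 0.457519 rad each
d_cruise = 7.16 - 2*0.457519 = 6.244962 rad
t_cruise = d_cruise/v = 6.244962/3.07 = 2.0342

2.0342 s


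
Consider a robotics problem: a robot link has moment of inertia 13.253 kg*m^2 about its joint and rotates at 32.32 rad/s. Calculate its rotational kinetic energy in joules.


KE = (1/2)*I*omega^2 = 0.5*13.253*32.32^2 = 6921.9253

6921.9253 J


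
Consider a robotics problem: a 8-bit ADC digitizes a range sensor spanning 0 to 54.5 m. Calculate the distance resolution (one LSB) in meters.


res = range / 2^n = 54.5/2^8 = 54.5/256 = 0.2129

0.2129 m


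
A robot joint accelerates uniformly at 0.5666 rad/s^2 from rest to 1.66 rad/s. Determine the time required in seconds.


t = delta_omega / alpha = 1.66 / 0.5666 = 2.9298

2.9298 s


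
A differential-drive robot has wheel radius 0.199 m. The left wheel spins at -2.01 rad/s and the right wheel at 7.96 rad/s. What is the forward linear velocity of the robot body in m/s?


v = r*(wR + wL)/2 = 0.199*(7.96 + -2.01)/2 = 0.5920

0.5920 m/s


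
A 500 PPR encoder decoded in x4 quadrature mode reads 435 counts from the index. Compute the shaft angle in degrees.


angle = counts * 360 / (PPR*4) = 435 * 360 / 2000 = 78.3000

78.3000 degrees


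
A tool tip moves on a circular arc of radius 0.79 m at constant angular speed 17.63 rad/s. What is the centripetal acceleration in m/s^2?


a_c = omega^2 * r = 17.63^2 * 0.79 = 245.5454

245.5454 m/s^2


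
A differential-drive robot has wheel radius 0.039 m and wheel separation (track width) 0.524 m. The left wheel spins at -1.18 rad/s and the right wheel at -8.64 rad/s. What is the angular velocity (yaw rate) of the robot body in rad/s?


omega = r*(wR - wL)/L = 0.039*(-8.64 - (-1.18))/0.524 = -0.5552

-0.5552 rad/s


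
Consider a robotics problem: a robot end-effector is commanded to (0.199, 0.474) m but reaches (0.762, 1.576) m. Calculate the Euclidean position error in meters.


dx = 0.762 - (0.199) = 0.5630, dy = 1.576 - (0.474) = 1.1020
err = sqrt(0.316969 + 1.214404) = 1.2375

1.2375 m


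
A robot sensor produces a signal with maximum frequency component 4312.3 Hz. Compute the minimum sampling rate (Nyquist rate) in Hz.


f_s,min = 2*f_max = 2*4312.3 = 8624.6000

8624.6000 Hz


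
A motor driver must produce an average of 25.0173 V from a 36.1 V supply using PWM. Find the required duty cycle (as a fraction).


D = V_avg/V_supply = 25.0173/36.1 = 0.6930

0.6930


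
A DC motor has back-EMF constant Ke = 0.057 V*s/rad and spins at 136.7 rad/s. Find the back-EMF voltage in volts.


V_emf = Ke * omega = 0.057*136.7 = 7.7919

7.7919 V


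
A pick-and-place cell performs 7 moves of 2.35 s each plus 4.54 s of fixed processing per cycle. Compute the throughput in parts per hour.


T_cycle = 7*2.35 + 4.54 = 20.9900 s
rate = 3600/T = 171.5102

171.5102 parts/hour


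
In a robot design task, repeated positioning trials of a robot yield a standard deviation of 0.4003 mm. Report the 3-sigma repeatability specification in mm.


repeatability = 3*sigma = 3*0.4003 = 1.2009

1.2009 mm


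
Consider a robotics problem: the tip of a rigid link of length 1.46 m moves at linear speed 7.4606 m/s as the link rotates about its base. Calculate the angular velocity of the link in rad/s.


omega = v / L = 7.4606 / 1.46 = 5.1100

5.1100 rad/s


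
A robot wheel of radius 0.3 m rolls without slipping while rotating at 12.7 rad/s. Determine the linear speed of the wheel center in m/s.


v = omega * r = 12.7 * 0.3 = 3.8100

3.8100 m/s


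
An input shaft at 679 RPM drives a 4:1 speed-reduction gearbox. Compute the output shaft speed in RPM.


omega_out = omega_in / N = 679 / 4 = 169.7500

169.7500 RPM


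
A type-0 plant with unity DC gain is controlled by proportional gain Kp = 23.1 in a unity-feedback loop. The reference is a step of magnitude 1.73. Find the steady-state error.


e_ss = R/(1 + Kp) = 1.73/(1 + 23.1) = 1.73/24.1000 = 0.0718

0.0718


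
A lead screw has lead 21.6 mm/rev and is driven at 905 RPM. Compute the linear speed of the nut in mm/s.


v = lead * (RPM/60) = 21.6*905/60 = 325.8000

325.8000 mm/s


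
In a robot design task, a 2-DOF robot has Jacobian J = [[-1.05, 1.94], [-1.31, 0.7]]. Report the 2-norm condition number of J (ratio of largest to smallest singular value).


JJ^T eigenvalues: trace(JJ^T) = 7.0722, det(JJ^T) = det(J)^2 = 3.26308096
s_max^2 = (7.0722 + sqrt(36.96368900))/2 = 6.57598853
s_min^2 = (7.0722 - sqrt(36.96368900))/2 = 0.49621147
kappa = s_max/s_min = sqrt(6.57598853/0.49621147) = 3.6404

3.6404


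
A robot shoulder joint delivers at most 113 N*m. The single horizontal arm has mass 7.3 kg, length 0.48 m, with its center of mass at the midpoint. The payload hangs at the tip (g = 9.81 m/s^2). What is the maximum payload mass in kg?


tau_arm = m_arm*g*(L/2) = 7.3*9.81*0.48/2 = 17.1871 N*m
tau_payload = tau_max - tau_arm = 113 - 17.1871 = 95.8129
m_payload = tau_payload / (g*L) = 95.8129 / (9.81*0.48) = 20.3476

20.3476 kg


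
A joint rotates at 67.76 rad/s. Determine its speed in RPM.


RPM = 67.76 * 60/(2*pi) = 647.0603

647.0603 RPM


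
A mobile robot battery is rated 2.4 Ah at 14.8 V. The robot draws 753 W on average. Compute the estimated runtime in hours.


E = 2.4*14.8 = 35.5200 Wh
t = E/P = 35.5200/753 = 0.0472

0.0472 hours


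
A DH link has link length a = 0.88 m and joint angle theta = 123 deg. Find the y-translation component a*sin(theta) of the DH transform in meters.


a*sin(theta) = 0.88*sin(123 deg) = 0.7380

0.7380 m


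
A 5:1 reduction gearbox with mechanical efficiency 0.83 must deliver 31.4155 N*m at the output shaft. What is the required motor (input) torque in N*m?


tau_in = tau_out / (N * eta) = 31.4155 / (5 * 0.83) = 7.5700

7.5700 N*m


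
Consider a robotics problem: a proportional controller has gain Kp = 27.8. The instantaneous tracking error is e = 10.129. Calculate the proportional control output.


u_P = Kp * e = 27.8 * 10.129 = 281.5862

281.5862


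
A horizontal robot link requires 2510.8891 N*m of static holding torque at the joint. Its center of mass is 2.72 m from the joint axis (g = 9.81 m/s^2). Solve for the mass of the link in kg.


m = tau / (g*L) = 2510.8891 / (9.81 * 2.72) = 94.1000

94.1000 kg


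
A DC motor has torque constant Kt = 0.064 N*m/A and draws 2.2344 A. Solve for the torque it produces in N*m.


tau = Kt * I = 0.064*2.2344 = 0.1430

0.1430 N*m


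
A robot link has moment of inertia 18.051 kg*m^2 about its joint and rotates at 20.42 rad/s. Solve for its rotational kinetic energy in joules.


KE = (1/2)*I*omega^2 = 0.5*18.051*20.42^2 = 3763.4205

3763.4205 J


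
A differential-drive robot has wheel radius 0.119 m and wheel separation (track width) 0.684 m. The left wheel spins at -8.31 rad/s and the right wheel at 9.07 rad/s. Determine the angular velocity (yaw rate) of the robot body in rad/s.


omega = r*(wR - wL)/L = 0.119*(9.07 - (-8.31))/0.684 = 3.0237

3.0237 rad/s


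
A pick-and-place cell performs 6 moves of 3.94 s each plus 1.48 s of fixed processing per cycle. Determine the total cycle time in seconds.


T = 6*3.94 + 1.48 = 25.1200

25.1200 s


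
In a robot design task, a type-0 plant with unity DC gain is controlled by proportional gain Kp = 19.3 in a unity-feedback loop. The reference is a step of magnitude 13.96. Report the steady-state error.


e_ss = R/(1 + Kp) = 13.96/(1 + 19.3) = 13.96/20.3000 = 0.6877

0.6877


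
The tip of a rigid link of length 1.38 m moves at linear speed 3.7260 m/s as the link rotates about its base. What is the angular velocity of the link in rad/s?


omega = v / L = 3.7260 / 1.38 = 2.7000

2.7000 rad/s


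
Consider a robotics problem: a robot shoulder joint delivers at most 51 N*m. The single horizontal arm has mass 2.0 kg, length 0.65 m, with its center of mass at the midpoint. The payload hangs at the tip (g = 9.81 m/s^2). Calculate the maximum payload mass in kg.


tau_arm = m_arm*g*(L/2) = 2.0*9.81*0.65/2 = 6.3765 N*m
tau_payload = tau_max - tau_arm = 51 - 6.3765 = 44.6235
m_payload = tau_payload / (g*L) = 44.6235 / (9.81*0.65) = 6.9981

6.9981 kg


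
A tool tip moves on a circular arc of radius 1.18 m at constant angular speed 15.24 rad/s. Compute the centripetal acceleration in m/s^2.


a_c = omega^2 * r = 15.24^2 * 1.18 = 274.0640

274.0640 m/s^2


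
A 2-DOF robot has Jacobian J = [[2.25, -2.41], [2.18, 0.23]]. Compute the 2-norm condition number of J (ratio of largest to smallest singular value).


JJ^T eigenvalues: trace(JJ^T) = 15.6759, det(JJ^T) = det(J)^2 = 33.30790369
s_max^2 = (15.6759 + sqrt(112.50222605))/2 = 13.14130333
s_min^2 = (15.6759 - sqrt(112.50222605))/2 = 2.53459667
kappa = s_max/s_min = sqrt(13.14130333/2.53459667) = 2.2770

2.2770


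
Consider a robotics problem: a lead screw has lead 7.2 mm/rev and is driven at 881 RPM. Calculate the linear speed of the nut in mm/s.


v = lead * (RPM/60) = 7.2*881/60 = 105.7200

105.7200 mm/s


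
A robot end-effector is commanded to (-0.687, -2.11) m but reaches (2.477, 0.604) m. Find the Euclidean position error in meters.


dx = 2.477 - (-0.687) = 3.1640, dy = 0.604 - (-2.11) = 2.7140
err = sqrt(10.010896 + 7.365796) = 4.1685

4.1685 m


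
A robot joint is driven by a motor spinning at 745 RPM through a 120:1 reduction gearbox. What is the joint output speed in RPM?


omega_joint = omega_motor / N = 745 / 120 = 6.2083

6.2083 RPM


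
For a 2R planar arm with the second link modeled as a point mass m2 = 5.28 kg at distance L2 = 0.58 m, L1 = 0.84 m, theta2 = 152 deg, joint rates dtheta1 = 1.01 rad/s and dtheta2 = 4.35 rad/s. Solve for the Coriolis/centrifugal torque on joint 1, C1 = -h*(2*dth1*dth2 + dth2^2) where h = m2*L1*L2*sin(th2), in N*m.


h = m2*L1*L2*sin(th2) = 5.28*0.84*0.58*sin(152 deg) = 1.207676
C1 = -h*(2*1.01*4.35 + 4.35^2) = -1.207676*27.7095 = -33.4641

-33.4641 N*m


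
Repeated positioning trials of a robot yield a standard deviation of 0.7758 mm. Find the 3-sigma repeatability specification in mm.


repeatability = 3*sigma = 3*0.7758 = 2.3274

2.3274 mm


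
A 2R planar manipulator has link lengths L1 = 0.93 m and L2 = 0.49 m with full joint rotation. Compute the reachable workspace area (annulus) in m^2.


r_max = L1 + L2 = 1.4200, r_min = |L1 - L2| = 0.4400
A = pi*(r_max^2 - r_min^2) = pi*(2.0164 - 0.1936) = 5.7265

5.7265 m^2


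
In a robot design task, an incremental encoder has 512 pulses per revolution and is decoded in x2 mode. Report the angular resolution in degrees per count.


resolution = 360 / (PPR * 2) = 360 / 1024 = 0.3516

0.3516 degrees


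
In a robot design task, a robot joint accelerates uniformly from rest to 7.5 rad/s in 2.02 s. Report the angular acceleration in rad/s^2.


alpha = delta_omega / t = 7.5 / 2.02 = 3.7129

3.7129 rad/s^2


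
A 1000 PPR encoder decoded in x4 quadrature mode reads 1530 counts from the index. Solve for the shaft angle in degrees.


angle = counts * 360 / (PPR*4) = 1530 * 360 / 4000 = 137.7000

137.7000 degrees


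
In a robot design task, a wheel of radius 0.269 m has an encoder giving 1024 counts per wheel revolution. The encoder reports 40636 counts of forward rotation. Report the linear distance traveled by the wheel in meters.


revs = 40636/1024 = 39.683594
d = revs * 2*pi*r = 39.683594 * 2*pi*0.269 = 67.0723

67.0723 m


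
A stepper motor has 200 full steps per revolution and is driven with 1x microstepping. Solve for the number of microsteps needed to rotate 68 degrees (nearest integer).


step_size = 360/(200*1) = 360/200 = 1.800000 deg
n = 68/(360/200) = 68*200/360 = 37.7778 -> 38

38 steps


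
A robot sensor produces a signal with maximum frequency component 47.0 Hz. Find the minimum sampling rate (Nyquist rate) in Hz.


f_s,min = 2*f_max = 2*47.0 = 94.0000

94.0000 Hz


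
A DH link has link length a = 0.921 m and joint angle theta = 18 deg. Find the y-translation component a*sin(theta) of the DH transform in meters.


a*sin(theta) = 0.921*sin(18 deg) = 0.2846

0.2846 m


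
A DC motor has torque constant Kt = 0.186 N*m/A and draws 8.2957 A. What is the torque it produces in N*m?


tau = Kt * I = 0.186*8.2957 = 1.5430

1.5430 N*m


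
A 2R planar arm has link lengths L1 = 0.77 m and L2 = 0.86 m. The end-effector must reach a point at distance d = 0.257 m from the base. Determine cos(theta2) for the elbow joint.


cos(th2) = (d^2 - L1^2 - L2^2)/(2*L1*L2) = (0.257^2 - 0.77^2 - 0.86^2)/(2*0.77*0.86) = -0.9562

-0.9562


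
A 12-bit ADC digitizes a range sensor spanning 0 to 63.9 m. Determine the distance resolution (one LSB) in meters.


res = range / 2^n = 63.9/2^12 = 63.9/4096 = 0.0156

0.0156 m


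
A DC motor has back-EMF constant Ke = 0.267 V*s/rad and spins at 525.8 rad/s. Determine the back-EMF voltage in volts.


V_emf = Ke * omega = 0.267*525.8 = 140.3886

140.3886 V


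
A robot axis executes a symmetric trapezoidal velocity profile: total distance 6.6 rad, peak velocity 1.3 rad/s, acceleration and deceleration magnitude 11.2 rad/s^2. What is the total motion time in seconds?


t_acc = v/a = 1.3/11.2 = 0.116071 s
d_acc = v^2/(2a) = 0.075446 rad (each ramp)
d_cruise = 6.6 - 2*0.075446 = 6.449108 rad
t_cruise = 6.449108/1.3 = 4.960852 s
t_total = 2*0.116071 + 4.960852 = 5.1930

5.1930 s


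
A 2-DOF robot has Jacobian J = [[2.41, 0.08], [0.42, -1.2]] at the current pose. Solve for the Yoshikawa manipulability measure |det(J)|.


det(J) = 2.41*-1.2 - (0.08)*(0.42) = -2.9256
|det(J)| = 2.9256

2.9256


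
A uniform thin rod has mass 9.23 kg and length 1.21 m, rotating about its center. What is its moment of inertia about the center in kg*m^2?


I = (1/12)*m*L^2 = (1/12)*9.23*1.21^2 = 1.1261

1.1261 kg*m^2


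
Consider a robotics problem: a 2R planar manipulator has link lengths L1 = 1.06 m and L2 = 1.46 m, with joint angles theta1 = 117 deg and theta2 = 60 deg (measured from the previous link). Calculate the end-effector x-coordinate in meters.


x = L1*cos(th1) + L2*cos(th1+th2) = 1.06*cos(117 deg) + 1.46*cos(177 deg) = -1.9392

-1.9392 m


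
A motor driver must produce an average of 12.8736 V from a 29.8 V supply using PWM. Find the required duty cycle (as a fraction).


D = V_avg/V_supply = 12.8736/29.8 = 0.4320

0.4320


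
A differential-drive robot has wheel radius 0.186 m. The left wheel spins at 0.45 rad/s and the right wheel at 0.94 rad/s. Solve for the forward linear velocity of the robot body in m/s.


v = r*(wR + wL)/2 = 0.186*(0.94 + 0.45)/2 = 0.1293

0.1293 m/s


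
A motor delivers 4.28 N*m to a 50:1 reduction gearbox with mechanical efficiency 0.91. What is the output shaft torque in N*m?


tau_out = tau_in * N * eta = 4.28 * 50 * 0.91 = 194.7400

194.7400 N*m


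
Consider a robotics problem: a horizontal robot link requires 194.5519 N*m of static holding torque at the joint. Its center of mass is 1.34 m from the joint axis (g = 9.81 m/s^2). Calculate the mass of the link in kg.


m = tau / (g*L) = 194.5519 / (9.81 * 1.34) = 14.8000

14.8000 kg


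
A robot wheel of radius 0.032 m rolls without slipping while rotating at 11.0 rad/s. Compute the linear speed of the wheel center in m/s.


v = omega * r = 11.0 * 0.032 = 0.3520

0.3520 m/s


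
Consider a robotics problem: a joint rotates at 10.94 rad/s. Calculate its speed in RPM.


RPM = 10.94 * 60/(2*pi) = 104.4693

104.4693 RPM


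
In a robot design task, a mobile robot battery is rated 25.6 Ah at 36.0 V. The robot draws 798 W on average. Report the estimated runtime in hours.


E = 25.6*36.0 = 921.6000 Wh
t = E/P = 921.6000/798 = 1.1549

1.1549 hours


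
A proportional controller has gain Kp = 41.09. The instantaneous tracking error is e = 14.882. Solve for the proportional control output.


u_P = Kp * e = 41.09 * 14.882 = 611.5014

611.5014


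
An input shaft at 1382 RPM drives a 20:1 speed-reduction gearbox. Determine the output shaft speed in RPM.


omega_out = omega_in / N = 1382 / 20 = 69.1000

69.1000 RPM


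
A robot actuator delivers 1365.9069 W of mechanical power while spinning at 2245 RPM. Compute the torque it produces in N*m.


omega = 2245 * 2*pi/60 = 235.095850 rad/s
tau = P / omega = 1365.9069 / 235.095850 = 5.8100

5.8100 N*m


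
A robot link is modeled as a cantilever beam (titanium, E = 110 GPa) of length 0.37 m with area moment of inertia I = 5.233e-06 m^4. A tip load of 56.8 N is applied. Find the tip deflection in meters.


delta = F*L^3/(3*E*I) = 56.8*0.37^3/(3*1.100e+11*5.233e-06)
      = 2.8770904/1726890 = 1.6661e-06

1.6661e-06 m


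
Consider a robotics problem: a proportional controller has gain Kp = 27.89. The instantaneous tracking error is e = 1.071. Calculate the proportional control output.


u_P = Kp * e = 27.89 * 1.071 = 29.8702

29.8702


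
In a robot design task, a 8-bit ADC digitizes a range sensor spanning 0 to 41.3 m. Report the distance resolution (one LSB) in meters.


res = range / 2^n = 41.3/2^8 = 41.3/256 = 0.1613

0.1613 m


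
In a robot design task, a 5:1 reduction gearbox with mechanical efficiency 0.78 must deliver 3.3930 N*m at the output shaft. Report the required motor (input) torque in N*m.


tau_in = tau_out / (N * eta) = 3.3930 / (5 * 0.78) = 0.8700

0.8700 N*m


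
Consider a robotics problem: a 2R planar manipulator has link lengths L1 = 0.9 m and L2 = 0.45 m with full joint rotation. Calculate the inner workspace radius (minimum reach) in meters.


r_min = |L1 - L2| = |0.9 - 0.45| = 0.4500

0.4500 m


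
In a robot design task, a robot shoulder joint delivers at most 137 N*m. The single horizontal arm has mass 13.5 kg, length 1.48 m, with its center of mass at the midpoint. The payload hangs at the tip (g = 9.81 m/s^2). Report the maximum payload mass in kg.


tau_arm = m_arm*g*(L/2) = 13.5*9.81*1.48/2 = 98.0019 N*m
tau_payload = tau_max - tau_arm = 137 - 98.0019 = 38.9981
m_payload = tau_payload / (g*L) = 38.9981 / (9.81*1.48) = 2.6860

2.6860 kg


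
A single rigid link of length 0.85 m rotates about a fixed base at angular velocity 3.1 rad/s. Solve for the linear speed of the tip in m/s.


v = L*omega = 0.85 * 3.1 = 2.6350

2.6350 m/s


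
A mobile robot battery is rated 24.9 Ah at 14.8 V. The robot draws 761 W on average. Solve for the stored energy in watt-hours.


E = capacity * V = 24.9*14.8 = 368.5200

368.5200 Wh


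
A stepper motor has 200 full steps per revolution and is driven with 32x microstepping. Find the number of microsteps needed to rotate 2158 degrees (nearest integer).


step_size = 360/(200*32) = 360/6400 = 0.056250 deg
n = 2158/(360/6400) = 2158*6400/360 = 38364.4444 -> 38364

38364 steps


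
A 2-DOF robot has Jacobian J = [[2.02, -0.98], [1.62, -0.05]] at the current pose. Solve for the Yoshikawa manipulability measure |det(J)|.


det(J) = 2.02*-0.05 - (-0.98)*(1.62) = 1.4866
|det(J)| = 1.4866

1.4866


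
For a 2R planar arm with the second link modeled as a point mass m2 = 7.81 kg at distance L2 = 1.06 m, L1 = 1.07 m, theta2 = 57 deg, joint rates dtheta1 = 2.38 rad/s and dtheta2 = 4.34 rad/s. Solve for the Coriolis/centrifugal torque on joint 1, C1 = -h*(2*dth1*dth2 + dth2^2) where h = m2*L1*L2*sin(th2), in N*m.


h = m2*L1*L2*sin(th2) = 7.81*1.07*1.06*sin(57 deg) = 7.429029
C1 = -h*(2*2.38*4.34 + 4.34^2) = -7.429029*39.4940 = -293.4021

-293.4021 N*m


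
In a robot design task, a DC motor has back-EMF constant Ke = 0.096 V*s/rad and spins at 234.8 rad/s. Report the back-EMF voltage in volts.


V_emf = Ke * omega = 0.096*234.8 = 22.5408

22.5408 V


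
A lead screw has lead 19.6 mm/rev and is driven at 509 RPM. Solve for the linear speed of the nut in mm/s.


v = lead * (RPM/60) = 19.6*509/60 = 166.2733

166.2733 mm/s


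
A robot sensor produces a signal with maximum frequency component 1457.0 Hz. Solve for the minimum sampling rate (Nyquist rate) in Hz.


f_s,min = 2*f_max = 2*1457.0 = 2914.0000

2914.0000 Hz


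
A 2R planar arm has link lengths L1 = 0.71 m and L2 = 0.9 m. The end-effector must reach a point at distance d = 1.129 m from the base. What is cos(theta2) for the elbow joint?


cos(th2) = (d^2 - L1^2 - L2^2)/(2*L1*L2) = (1.129^2 - 0.71^2 - 0.9^2)/(2*0.71*0.9) = -0.0309

-0.0309


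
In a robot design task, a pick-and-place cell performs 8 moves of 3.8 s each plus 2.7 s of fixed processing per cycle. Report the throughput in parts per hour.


T_cycle = 8*3.8 + 2.7 = 33.1000 s
rate = 3600/T = 108.7613

108.7613 parts/hour


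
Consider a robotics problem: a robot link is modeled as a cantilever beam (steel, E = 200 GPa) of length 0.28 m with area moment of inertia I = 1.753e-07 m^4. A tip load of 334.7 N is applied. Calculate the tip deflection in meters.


delta = F*L^3/(3*E*I) = 334.7*0.28^3/(3*2.000e+11*1.753e-07)
      = 7.3473344/105180 = 6.9855e-05

6.9855e-05 m


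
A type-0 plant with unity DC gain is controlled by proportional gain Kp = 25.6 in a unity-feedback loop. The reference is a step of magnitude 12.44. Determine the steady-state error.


e_ss = R/(1 + Kp) = 12.44/(1 + 25.6) = 12.44/26.6000 = 0.4677

0.4677


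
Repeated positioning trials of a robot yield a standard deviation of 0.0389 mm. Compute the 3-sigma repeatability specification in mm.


repeatability = 3*sigma = 3*0.0389 = 0.1167

0.1167 mm


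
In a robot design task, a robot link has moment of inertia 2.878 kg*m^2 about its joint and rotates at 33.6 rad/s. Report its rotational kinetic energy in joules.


KE = (1/2)*I*omega^2 = 0.5*2.878*33.6^2 = 1624.5734

1624.5734 J


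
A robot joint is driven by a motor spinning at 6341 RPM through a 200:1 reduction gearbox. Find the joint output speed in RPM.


omega_joint = omega_motor / N = 6341 / 200 = 31.7050

31.7050 RPM


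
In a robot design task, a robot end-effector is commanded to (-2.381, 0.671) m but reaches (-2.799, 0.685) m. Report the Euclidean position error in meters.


dx = -2.799 - (-2.381) = -0.4180, dy = 0.685 - (0.671) = 0.0140
err = sqrt(0.174724 + 0.000196) = 0.4182

0.4182 m


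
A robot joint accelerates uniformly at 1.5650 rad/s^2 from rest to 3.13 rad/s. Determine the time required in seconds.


t = delta_omega / alpha = 3.13 / 1.5650 = 2.0000

2.0000 s


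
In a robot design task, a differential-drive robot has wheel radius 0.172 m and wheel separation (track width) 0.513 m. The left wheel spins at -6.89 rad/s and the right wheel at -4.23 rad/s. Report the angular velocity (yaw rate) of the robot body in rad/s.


omega = r*(wR - wL)/L = 0.172*(-4.23 - (-6.89))/0.513 = 0.8919

0.8919 rad/s


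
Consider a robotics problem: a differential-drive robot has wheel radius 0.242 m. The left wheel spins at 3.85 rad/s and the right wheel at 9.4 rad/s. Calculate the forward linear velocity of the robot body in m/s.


v = r*(wR + wL)/2 = 0.242*(9.4 + 3.85)/2 = 1.6033

1.6033 m/s


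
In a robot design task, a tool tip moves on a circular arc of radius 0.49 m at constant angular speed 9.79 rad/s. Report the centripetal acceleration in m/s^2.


a_c = omega^2 * r = 9.79^2 * 0.49 = 46.9636

46.9636 m/s^2


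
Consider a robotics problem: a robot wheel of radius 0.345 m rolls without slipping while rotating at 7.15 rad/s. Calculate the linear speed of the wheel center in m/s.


v = omega * r = 7.15 * 0.345 = 2.4667

2.4667 m/s


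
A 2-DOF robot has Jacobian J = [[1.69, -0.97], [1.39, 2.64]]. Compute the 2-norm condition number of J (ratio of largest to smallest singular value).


JJ^T eigenvalues: trace(JJ^T) = 12.6987, det(JJ^T) = det(J)^2 = 33.75493801
s_max^2 = (12.6987 + sqrt(26.23722965))/2 = 8.91046449
s_min^2 = (12.6987 - sqrt(26.23722965))/2 = 3.78823551
kappa = s_max/s_min = sqrt(8.91046449/3.78823551) = 1.5337

1.5337


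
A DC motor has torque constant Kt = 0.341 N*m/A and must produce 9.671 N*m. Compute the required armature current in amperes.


I = tau / Kt = 9.671/0.341 = 28.3607

28.3607 A


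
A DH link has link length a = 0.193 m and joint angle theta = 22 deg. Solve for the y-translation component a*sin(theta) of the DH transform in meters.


a*sin(theta) = 0.193*sin(22 deg) = 0.0723

0.0723 m


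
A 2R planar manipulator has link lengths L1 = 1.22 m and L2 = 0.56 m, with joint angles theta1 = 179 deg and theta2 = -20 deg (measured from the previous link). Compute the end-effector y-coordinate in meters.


y = L1*sin(th1) + L2*sin(th1+th2) = 1.22*sin(179 deg) + 0.56*sin(159 deg) = 0.2220

0.2220 m


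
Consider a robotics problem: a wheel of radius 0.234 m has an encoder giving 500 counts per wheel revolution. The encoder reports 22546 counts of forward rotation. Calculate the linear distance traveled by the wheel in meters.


revs = 22546/500 = 45.092000
d = revs * 2*pi*r = 45.092000 * 2*pi*0.234 = 66.2972

66.2972 m


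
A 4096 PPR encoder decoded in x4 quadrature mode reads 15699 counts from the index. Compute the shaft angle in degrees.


angle = counts * 360 / (PPR*4) = 15699 * 360 / 16384 = 344.9487

344.9487 degrees


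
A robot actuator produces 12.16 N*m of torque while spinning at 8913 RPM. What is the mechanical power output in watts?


omega = 8913 * 2*pi/60 = 933.367177 rad/s
P = tau * omega = 12.16 * 933.367177 = 11349.7449

11349.7449 W


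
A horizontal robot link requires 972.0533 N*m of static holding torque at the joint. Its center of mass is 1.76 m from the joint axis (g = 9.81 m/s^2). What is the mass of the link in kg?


m = tau / (g*L) = 972.0533 / (9.81 * 1.76) = 56.3000

56.3000 kg


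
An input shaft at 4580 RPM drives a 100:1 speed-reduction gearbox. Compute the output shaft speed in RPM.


omega_out = omega_in / N = 4580 / 100 = 45.8000

45.8000 RPM


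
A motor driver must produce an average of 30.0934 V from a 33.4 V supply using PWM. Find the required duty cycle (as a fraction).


D = V_avg/V_supply = 30.0934/33.4 = 0.9010

0.9010
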